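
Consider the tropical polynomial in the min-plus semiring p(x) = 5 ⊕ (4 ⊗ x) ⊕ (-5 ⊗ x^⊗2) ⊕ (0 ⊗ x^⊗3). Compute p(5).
p(5) = 5

A tropical monomial a ⊗ x^⊗i evaluates to a + i · x. Evaluating each term at x = 5:
  Term 0 contributes 5 + 0 · 5 = 5
  Term 1 contributes 4 + 1 · 5 = 9
  Term 2 contributes -5 + 2 · 5 = 5
  Term 3 contributes 0 + 3 · 5 = 15
p(5) = ⊕ of these = min[5, 9, 5, 15] = 5.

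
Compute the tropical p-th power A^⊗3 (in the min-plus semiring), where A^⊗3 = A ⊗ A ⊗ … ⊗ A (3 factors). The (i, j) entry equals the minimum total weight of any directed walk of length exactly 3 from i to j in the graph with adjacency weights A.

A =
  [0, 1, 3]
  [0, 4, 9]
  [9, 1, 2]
A^⊗3 =
  [0, 1, 3]
  [0, 1, 3]
  [1, 2, 4]

Each entry (A^⊗3)_ij equals the minimum over all length-3 walks i = v_0 → v_1 → … → v_3 = j of Σ_t A[v_t][v_{t+1}]. For example, for (i, j) = (0, 2) we minimise over 9 possible intermediate vertex sequences; the minimum is 3, attained along the walk 0 → 0 → 0 → 2.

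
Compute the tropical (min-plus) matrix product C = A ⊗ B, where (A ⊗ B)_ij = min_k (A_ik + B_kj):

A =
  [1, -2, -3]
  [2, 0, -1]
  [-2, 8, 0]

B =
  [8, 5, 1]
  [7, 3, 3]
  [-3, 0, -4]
A ⊗ B =
  [-6, -3, -7]
  [-4, -1, -5]
  [-3, 0, -4]

Apply the min-plus product entry-by-entry:
  C[0][0] = min over k of (A[0][0] + B[0][0] = 1 + 8 = 9, A[0][1] + B[1][0] = -2 + 7 = 5, A[0][2] + B[2][0] = -3 + -3 = -6) = -6 (attained at k = 2)
  C[0][1] = min over k of (A[0][0] + B[0][1] = 1 + 5 = 6, A[0][1] + B[1][1] = -2 + 3 = 1, A[0][2] + B[2][1] = -3 + 0 = -3) = -3 (attained at k = 2)
  C[0][2] = min over k of (A[0][0] + B[0][2] = 1 + 1 = 2, A[0][1] + B[1][2] = -2 + 3 = 1, A[0][2] + B[2][2] = -3 + -4 = -7) = -7 (attained at k = 2)
  C[1][0] = min over k of (A[1][0] + B[0][0] = 2 + 8 = 10, A[1][1] + B[1][0] = 0 + 7 = 7, A[1][2] + B[2][0] = -1 + -3 = -4) = -4 (attained at k = 2)
  C[1][1] = min over k of (A[1][0] + B[0][1] = 2 + 5 = 7, A[1][1] + B[1][1] = 0 + 3 = 3, A[1][2] + B[2][1] = -1 + 0 = -1) = -1 (attained at k = 2)
  C[1][2] = min over k of (A[1][0] + B[0][2] = 2 + 1 = 3, A[1][1] + B[1][2] = 0 + 3 = 3, A[1][2] + B[2][2] = -1 + -4 = -5) = -5 (attained at k = 2)
  C[2][0] = min over k of (A[2][0] + B[0][0] = -2 + 8 = 6, A[2][1] + B[1][0] = 8 + 7 = 15, A[2][2] + B[2][0] = 0 + -3 = -3) = -3 (attained at k = 2)
  C[2][1] = min over k of (A[2][0] + B[0][1] = -2 + 5 = 3, A[2][1] + B[1][1] = 8 + 3 = 11, A[2][2] + B[2][1] = 0 + 0 = 0) = 0 (attained at k = 2)
  C[2][2] = min over k of (A[2][0] + B[0][2] = -2 + 1 = -1, A[2][1] + B[1][2] = 8 + 3 = 11, A[2][2] + B[2][2] = 0 + -4 = -4) = -4 (attained at k = 2)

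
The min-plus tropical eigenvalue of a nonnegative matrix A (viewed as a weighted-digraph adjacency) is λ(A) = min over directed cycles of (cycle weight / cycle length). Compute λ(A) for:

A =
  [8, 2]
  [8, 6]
λ(A) = 5

Enumerate directed cycles and compute their means (weight / length). Sample:
  cycle 0 → 0: weight = 8, length = 1, mean = 8/1 ≈ 8.000
  cycle 1 → 1: weight = 6, length = 1, mean = 6/1 ≈ 6.000
  cycle 0 → 1 → 0: weight = 10, length = 2, mean = 10/2 ≈ 5.000
  cycle 1 → 0 → 1: weight = 10, length = 2, mean = 10/2 ≈ 5.000
Minimum mean = 5.000, attained e.g. along the cycle 0 → 1 → 0 with weight 10 and length 2. So λ(A) = 10/2 = 5.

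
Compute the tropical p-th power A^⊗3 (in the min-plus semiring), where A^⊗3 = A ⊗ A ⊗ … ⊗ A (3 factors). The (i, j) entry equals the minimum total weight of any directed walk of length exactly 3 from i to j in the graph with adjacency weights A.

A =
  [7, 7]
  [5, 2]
A^⊗3 =
  [14, 11]
  [9, 6]

Each entry (A^⊗3)_ij equals the minimum over all length-3 walks i = v_0 → v_1 → … → v_3 = j of Σ_t A[v_t][v_{t+1}]. For example, for (i, j) = (0, 1) we minimise over 4 possible intermediate vertex sequences; the minimum is 11, attained along the walk 0 → 1 → 1 → 1.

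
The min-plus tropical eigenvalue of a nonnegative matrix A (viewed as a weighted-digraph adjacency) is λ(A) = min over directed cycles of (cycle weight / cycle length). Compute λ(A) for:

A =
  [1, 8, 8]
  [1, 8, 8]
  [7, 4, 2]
λ(A) = 1

Enumerate directed cycles and compute their means (weight / length). Sample:
  cycle 0 → 0: weight = 1, length = 1, mean = 1/1 ≈ 1.000
  cycle 1 → 1: weight = 8, length = 1, mean = 8/1 ≈ 8.000
  cycle 2 → 2: weight = 2, length = 1, mean = 2/1 ≈ 2.000
  cycle 0 → 1 → 0: weight = 9, length = 2, mean = 9/2 ≈ 4.500
  cycle 0 → 2 → 0: weight = 15, length = 2, mean = 15/2 ≈ 7.500
  cycle 1 → 0 → 1: weight = 9, length = 2, mean = 9/2 ≈ 4.500
Minimum mean = 1.000, attained e.g. along the cycle 0 → 0 with weight 1 and length 1. So λ(A) = 1/1 = 1.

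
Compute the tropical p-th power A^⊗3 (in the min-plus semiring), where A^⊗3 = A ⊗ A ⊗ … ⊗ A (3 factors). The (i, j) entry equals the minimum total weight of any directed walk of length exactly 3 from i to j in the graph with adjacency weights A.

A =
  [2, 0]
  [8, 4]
A^⊗3 =
  [6, 4]
  [12, 10]

Each entry (A^⊗3)_ij equals the minimum over all length-3 walks i = v_0 → v_1 → … → v_3 = j of Σ_t A[v_t][v_{t+1}]. For example, for (i, j) = (0, 1) we minimise over 4 possible intermediate vertex sequences; the minimum is 4, attained along the walk 0 → 0 → 0 → 1.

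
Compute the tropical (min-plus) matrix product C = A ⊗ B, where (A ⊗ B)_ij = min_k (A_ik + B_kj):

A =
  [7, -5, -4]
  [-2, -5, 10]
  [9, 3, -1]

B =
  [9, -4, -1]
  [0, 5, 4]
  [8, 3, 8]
A ⊗ B =
  [-5, -1, -1]
  [-5, -6, -3]
  [3, 2, 7]

Apply the min-plus product entry-by-entry:
  C[0][0] = min over k of (A[0][0] + B[0][0] = 7 + 9 = 16, A[0][1] + B[1][0] = -5 + 0 = -5, A[0][2] + B[2][0] = -4 + 8 = 4) = -5 (attained at k = 1)
  C[0][1] = min over k of (A[0][0] + B[0][1] = 7 + -4 = 3, A[0][1] + B[1][1] = -5 + 5 = 0, A[0][2] + B[2][1] = -4 + 3 = -1) = -1 (attained at k = 2)
  C[0][2] = min over k of (A[0][0] + B[0][2] = 7 + -1 = 6, A[0][1] + B[1][2] = -5 + 4 = -1, A[0][2] + B[2][2] = -4 + 8 = 4) = -1 (attained at k = 1)
  C[1][0] = min over k of (A[1][0] + B[0][0] = -2 + 9 = 7, A[1][1] + B[1][0] = -5 + 0 = -5, A[1][2] + B[2][0] = 10 + 8 = 18) = -5 (attained at k = 1)
  C[1][1] = min over k of (A[1][0] + B[0][1] = -2 + -4 = -6, A[1][1] + B[1][1] = -5 + 5 = 0, A[1][2] + B[2][1] = 10 + 3 = 13) = -6 (attained at k = 0)
  C[1][2] = min over k of (A[1][0] + B[0][2] = -2 + -1 = -3, A[1][1] + B[1][2] = -5 + 4 = -1, A[1][2] + B[2][2] = 10 + 8 = 18) = -3 (attained at k = 0)
  C[2][0] = min over k of (A[2][0] + B[0][0] = 9 + 9 = 18, A[2][1] + B[1][0] = 3 + 0 = 3, A[2][2] + B[2][0] = -1 + 8 = 7) = 3 (attained at k = 1)
  C[2][1] = min over k of (A[2][0] + B[0][1] = 9 + -4 = 5, A[2][1] + B[1][1] = 3 + 5 = 8, A[2][2] + B[2][1] = -1 + 3 = 2) = 2 (attained at k = 2)
  C[2][2] = min over k of (A[2][0] + B[0][2] = 9 + -1 = 8, A[2][1] + B[1][2] = 3 + 4 = 7, A[2][2] + B[2][2] = -1 + 8 = 7) = 7 (attained at k = 1)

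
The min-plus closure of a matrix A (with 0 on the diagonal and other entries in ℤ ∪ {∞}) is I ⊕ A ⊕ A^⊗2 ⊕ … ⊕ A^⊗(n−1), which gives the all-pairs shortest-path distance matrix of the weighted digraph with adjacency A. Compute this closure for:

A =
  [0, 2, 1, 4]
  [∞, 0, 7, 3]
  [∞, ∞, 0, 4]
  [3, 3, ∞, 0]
Closure =
  [0, 2, 1, 4]
  [6, 0, 7, 3]
  [7, 7, 0, 4]
  [3, 3, 4, 0]

This is the Floyd-Warshall all-pairs shortest-path computation. For each intermediate vertex k = 0, 1, …, 3, update dist[i][j] ← min(dist[i][j], dist[i][k] + dist[k][j]). The final matrix gives, for each (i, j), the minimum total weight of any directed path from i to j (possibly empty when i = j).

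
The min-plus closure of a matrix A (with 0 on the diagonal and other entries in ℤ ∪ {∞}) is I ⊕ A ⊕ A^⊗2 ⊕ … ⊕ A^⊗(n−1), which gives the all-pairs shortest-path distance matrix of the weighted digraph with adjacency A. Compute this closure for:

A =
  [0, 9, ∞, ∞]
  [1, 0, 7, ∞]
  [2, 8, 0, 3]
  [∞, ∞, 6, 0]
Closure =
  [0, 9, 16, 19]
  [1, 0, 7, 10]
  [2, 8, 0, 3]
  [8, 14, 6, 0]

This is the Floyd-Warshall all-pairs shortest-path computation. For each intermediate vertex k = 0, 1, …, 3, update dist[i][j] ← min(dist[i][j], dist[i][k] + dist[k][j]). The final matrix gives, for each (i, j), the minimum total weight of any directed path from i to j (possibly empty when i = j).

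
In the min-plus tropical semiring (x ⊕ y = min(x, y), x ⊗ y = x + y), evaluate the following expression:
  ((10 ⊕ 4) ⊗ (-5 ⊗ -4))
((10 ⊕ 4) ⊗ (-5 ⊗ -4)) = -5

Expand innermost to outermost. Recall ⊕ takes the minimum of its arguments and ⊗ takes their sum. Working out the expression ((10 ⊕ 4) ⊗ (-5 ⊗ -4)) gives -5.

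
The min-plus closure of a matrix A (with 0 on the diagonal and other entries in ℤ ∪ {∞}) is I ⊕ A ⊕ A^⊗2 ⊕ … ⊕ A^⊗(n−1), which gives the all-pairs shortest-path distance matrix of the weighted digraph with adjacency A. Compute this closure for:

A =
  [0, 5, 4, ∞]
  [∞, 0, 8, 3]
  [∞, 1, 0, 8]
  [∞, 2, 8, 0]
Closure =
  [0, 5, 4, 8]
  [∞, 0, 8, 3]
  [∞, 1, 0, 4]
  [∞, 2, 8, 0]

This is the Floyd-Warshall all-pairs shortest-path computation. For each intermediate vertex k = 0, 1, …, 3, update dist[i][j] ← min(dist[i][j], dist[i][k] + dist[k][j]). The final matrix gives, for each (i, j), the minimum total weight of any directed path from i to j (possibly empty when i = j).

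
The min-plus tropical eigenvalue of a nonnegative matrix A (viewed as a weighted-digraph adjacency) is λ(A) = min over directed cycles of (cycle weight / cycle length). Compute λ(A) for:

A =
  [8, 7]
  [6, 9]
λ(A) = 13/2

Enumerate directed cycles and compute their means (weight / length). Sample:
  cycle 0 → 0: weight = 8, length = 1, mean = 8/1 ≈ 8.000
  cycle 1 → 1: weight = 9, length = 1, mean = 9/1 ≈ 9.000
  cycle 0 → 1 → 0: weight = 13, length = 2, mean = 13/2 ≈ 6.500
  cycle 1 → 0 → 1: weight = 13, length = 2, mean = 13/2 ≈ 6.500
Minimum mean = 6.500, attained e.g. along the cycle 0 → 1 → 0 with weight 13 and length 2. So λ(A) = 13/2 = 13/2.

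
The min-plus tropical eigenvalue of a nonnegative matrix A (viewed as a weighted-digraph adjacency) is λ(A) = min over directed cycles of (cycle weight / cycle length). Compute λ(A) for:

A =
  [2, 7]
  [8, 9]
λ(A) = 2

Enumerate directed cycles and compute their means (weight / length). Sample:
  cycle 0 → 0: weight = 2, length = 1, mean = 2/1 ≈ 2.000
  cycle 1 → 1: weight = 9, length = 1, mean = 9/1 ≈ 9.000
  cycle 0 → 1 → 0: weight = 15, length = 2, mean = 15/2 ≈ 7.500
  cycle 1 → 0 → 1: weight = 15, length = 2, mean = 15/2 ≈ 7.500
Minimum mean = 2.000, attained e.g. along the cycle 0 → 0 with weight 2 and length 1. So λ(A) = 2/1 = 2.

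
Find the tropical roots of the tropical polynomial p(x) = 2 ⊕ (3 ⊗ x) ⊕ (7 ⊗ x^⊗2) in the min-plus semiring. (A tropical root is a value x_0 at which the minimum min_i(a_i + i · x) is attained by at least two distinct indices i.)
Roots: {-4, -1}

Each tropical root is a break point of the lower envelope of the lines y = a_i + i · x (there are 3 lines, with slopes 0, 1, ..., 2). Only the lines that attain the minimum somewhere contribute to roots; other lines are dominated. Here the surviving (envelope) indices are i = 2, i = 1, i = 0.
Intersections between consecutive envelope lines give the roots: for adjacent envelope indices i < j the intersection is x = (a_i − a_j) / (j − i). Reading off the sorted break points: {-4, -1}.
Verification: at each break x_0, at least two indices attain the minimum of min_i(a_i + i · x_0).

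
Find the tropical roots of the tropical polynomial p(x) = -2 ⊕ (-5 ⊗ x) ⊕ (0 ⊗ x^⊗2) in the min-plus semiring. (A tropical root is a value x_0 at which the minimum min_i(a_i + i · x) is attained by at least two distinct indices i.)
Roots: {-5, 3}

Each tropical root is a break point of the lower envelope of the lines y = a_i + i · x (there are 3 lines, with slopes 0, 1, ..., 2). Only the lines that attain the minimum somewhere contribute to roots; other lines are dominated. Here the surviving (envelope) indices are i = 2, i = 1, i = 0.
Intersections between consecutive envelope lines give the roots: for adjacent envelope indices i < j the intersection is x = (a_i − a_j) / (j − i). Reading off the sorted break points: {-5, 3}.
Verification: at each break x_0, at least two indices attain the minimum of min_i(a_i + i · x_0).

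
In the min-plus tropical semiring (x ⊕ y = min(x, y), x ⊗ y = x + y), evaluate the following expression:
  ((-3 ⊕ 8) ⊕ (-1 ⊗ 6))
((-3 ⊕ 8) ⊕ (-1 ⊗ 6)) = -3

Expand innermost to outermost. Recall ⊕ takes the minimum of its arguments and ⊗ takes their sum. Working out the expression ((-3 ⊕ 8) ⊕ (-1 ⊗ 6)) gives -3.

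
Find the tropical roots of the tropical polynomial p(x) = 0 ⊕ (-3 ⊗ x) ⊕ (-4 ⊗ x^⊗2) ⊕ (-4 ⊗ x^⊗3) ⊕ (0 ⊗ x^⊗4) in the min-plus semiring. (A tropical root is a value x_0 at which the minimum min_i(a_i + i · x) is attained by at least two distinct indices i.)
Roots: {-4, 0, 1, 3}

Each tropical root is a break point of the lower envelope of the lines y = a_i + i · x (there are 5 lines, with slopes 0, 1, ..., 4). Only the lines that attain the minimum somewhere contribute to roots; other lines are dominated. Here the surviving (envelope) indices are i = 4, i = 3, i = 2, i = 1, i = 0.
Intersections between consecutive envelope lines give the roots: for adjacent envelope indices i < j the intersection is x = (a_i − a_j) / (j − i). Reading off the sorted break points: {-4, 0, 1, 3}.
Verification: at each break x_0, at least two indices attain the minimum of min_i(a_i + i · x_0).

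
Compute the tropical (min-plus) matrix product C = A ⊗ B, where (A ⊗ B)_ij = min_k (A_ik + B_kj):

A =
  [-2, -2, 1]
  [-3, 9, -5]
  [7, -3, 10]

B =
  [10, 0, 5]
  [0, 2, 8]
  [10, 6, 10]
A ⊗ B =
  [-2, -2, 3]
  [5, -3, 2]
  [-3, -1, 5]

Apply the min-plus product entry-by-entry:
  C[0][0] = min over k of (A[0][0] + B[0][0] = -2 + 10 = 8, A[0][1] + B[1][0] = -2 + 0 = -2, A[0][2] + B[2][0] = 1 + 10 = 11) = -2 (attained at k = 1)
  C[0][1] = min over k of (A[0][0] + B[0][1] = -2 + 0 = -2, A[0][1] + B[1][1] = -2 + 2 = 0, A[0][2] + B[2][1] = 1 + 6 = 7) = -2 (attained at k = 0)
  C[0][2] = min over k of (A[0][0] + B[0][2] = -2 + 5 = 3, A[0][1] + B[1][2] = -2 + 8 = 6, A[0][2] + B[2][2] = 1 + 10 = 11) = 3 (attained at k = 0)
  C[1][0] = min over k of (A[1][0] + B[0][0] = -3 + 10 = 7, A[1][1] + B[1][0] = 9 + 0 = 9, A[1][2] + B[2][0] = -5 + 10 = 5) = 5 (attained at k = 2)
  C[1][1] = min over k of (A[1][0] + B[0][1] = -3 + 0 = -3, A[1][1] + B[1][1] = 9 + 2 = 11, A[1][2] + B[2][1] = -5 + 6 = 1) = -3 (attained at k = 0)
  C[1][2] = min over k of (A[1][0] + B[0][2] = -3 + 5 = 2, A[1][1] + B[1][2] = 9 + 8 = 17, A[1][2] + B[2][2] = -5 + 10 = 5) = 2 (attained at k = 0)
  C[2][0] = min over k of (A[2][0] + B[0][0] = 7 + 10 = 17, A[2][1] + B[1][0] = -3 + 0 = -3, A[2][2] + B[2][0] = 10 + 10 = 20) = -3 (attained at k = 1)
  C[2][1] = min over k of (A[2][0] + B[0][1] = 7 + 0 = 7, A[2][1] + B[1][1] = -3 + 2 = -1, A[2][2] + B[2][1] = 10 + 6 = 16) = -1 (attained at k = 1)
  C[2][2] = min over k of (A[2][0] + B[0][2] = 7 + 5 = 12, A[2][1] + B[1][2] = -3 + 8 = 5, A[2][2] + B[2][2] = 10 + 10 = 20) = 5 (attained at k = 1)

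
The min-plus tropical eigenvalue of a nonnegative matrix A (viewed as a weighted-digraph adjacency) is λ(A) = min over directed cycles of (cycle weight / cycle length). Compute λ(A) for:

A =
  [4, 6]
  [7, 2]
λ(A) = 2

Enumerate directed cycles and compute their means (weight / length). Sample:
  cycle 0 → 0: weight = 4, length = 1, mean = 4/1 ≈ 4.000
  cycle 1 → 1: weight = 2, length = 1, mean = 2/1 ≈ 2.000
  cycle 0 → 1 → 0: weight = 13, length = 2, mean = 13/2 ≈ 6.500
  cycle 1 → 0 → 1: weight = 13, length = 2, mean = 13/2 ≈ 6.500
Minimum mean = 2.000, attained e.g. along the cycle 1 → 1 with weight 2 and length 1. So λ(A) = 2/1 = 2.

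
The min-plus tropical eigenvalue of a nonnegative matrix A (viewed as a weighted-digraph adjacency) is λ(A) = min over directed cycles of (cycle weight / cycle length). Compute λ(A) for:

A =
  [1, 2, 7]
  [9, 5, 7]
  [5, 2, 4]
λ(A) = 1

Enumerate directed cycles and compute their means (weight / length). Sample:
  cycle 0 → 0: weight = 1, length = 1, mean = 1/1 ≈ 1.000
  cycle 1 → 1: weight = 5, length = 1, mean = 5/1 ≈ 5.000
  cycle 2 → 2: weight = 4, length = 1, mean = 4/1 ≈ 4.000
  cycle 0 → 1 → 0: weight = 11, length = 2, mean = 11/2 ≈ 5.500
  cycle 0 → 2 → 0: weight = 12, length = 2, mean = 12/2 ≈ 6.000
  cycle 1 → 0 → 1: weight = 11, length = 2, mean = 11/2 ≈ 5.500
Minimum mean = 1.000, attained e.g. along the cycle 0 → 0 with weight 1 and length 1. So λ(A) = 1/1 = 1.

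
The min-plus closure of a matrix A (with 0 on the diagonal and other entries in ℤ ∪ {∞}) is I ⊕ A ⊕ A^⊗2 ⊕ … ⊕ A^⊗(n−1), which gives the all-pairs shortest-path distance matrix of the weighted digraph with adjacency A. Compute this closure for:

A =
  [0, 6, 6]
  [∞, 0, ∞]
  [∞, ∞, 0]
Closure =
  [0, 6, 6]
  [∞, 0, ∞]
  [∞, ∞, 0]

This is the Floyd-Warshall all-pairs shortest-path computation. For each intermediate vertex k = 0, 1, …, 2, update dist[i][j] ← min(dist[i][j], dist[i][k] + dist[k][j]). The final matrix gives, for each (i, j), the minimum total weight of any directed path from i to j (possibly empty when i = j).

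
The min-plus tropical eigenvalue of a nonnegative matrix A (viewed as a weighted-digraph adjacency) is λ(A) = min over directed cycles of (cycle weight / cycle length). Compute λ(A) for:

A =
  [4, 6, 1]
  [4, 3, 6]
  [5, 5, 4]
λ(A) = 3

Enumerate directed cycles and compute their means (weight / length). Sample:
  cycle 0 → 0: weight = 4, length = 1, mean = 4/1 ≈ 4.000
  cycle 1 → 1: weight = 3, length = 1, mean = 3/1 ≈ 3.000
  cycle 2 → 2: weight = 4, length = 1, mean = 4/1 ≈ 4.000
  cycle 0 → 1 → 0: weight = 10, length = 2, mean = 10/2 ≈ 5.000
  cycle 0 → 2 → 0: weight = 6, length = 2, mean = 6/2 ≈ 3.000
  cycle 1 → 0 → 1: weight = 10, length = 2, mean = 10/2 ≈ 5.000
Minimum mean = 3.000, attained e.g. along the cycle 1 → 1 with weight 3 and length 1. So λ(A) = 3/1 = 3.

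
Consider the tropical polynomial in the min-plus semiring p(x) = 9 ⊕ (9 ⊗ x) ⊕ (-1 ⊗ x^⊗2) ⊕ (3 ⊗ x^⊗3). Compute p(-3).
p(-3) = -7

A tropical monomial a ⊗ x^⊗i evaluates to a + i · x. Evaluating each term at x = -3:
  Term 0 contributes 9 + 0 · -3 = 9
  Term 1 contributes 9 + 1 · -3 = 6
  Term 2 contributes -1 + 2 · -3 = -7
  Term 3 contributes 3 + 3 · -3 = -6
p(-3) = ⊕ of these = min[9, 6, -7, -6] = -7.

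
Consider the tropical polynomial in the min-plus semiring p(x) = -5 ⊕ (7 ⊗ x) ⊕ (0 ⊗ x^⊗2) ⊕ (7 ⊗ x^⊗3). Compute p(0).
p(0) = -5

A tropical monomial a ⊗ x^⊗i evaluates to a + i · x. Evaluating each term at x = 0:
  Term 0 contributes -5 + 0 · 0 = -5
  Term 1 contributes 7 + 1 · 0 = 7
  Term 2 contributes 0 + 2 · 0 = 0
  Term 3 contributes 7 + 3 · 0 = 7
p(0) = ⊕ of these = min[-5, 7, 0, 7] = -5.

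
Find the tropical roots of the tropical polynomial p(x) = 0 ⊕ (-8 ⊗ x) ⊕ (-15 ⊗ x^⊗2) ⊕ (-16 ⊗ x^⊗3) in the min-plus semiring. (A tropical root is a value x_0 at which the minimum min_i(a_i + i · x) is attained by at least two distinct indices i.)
Roots: {1, 7, 8}

Each tropical root is a break point of the lower envelope of the lines y = a_i + i · x (there are 4 lines, with slopes 0, 1, ..., 3). Only the lines that attain the minimum somewhere contribute to roots; other lines are dominated. Here the surviving (envelope) indices are i = 3, i = 2, i = 1, i = 0.
Intersections between consecutive envelope lines give the roots: for adjacent envelope indices i < j the intersection is x = (a_i − a_j) / (j − i). Reading off the sorted break points: {1, 7, 8}.
Verification: at each break x_0, at least two indices attain the minimum of min_i(a_i + i · x_0).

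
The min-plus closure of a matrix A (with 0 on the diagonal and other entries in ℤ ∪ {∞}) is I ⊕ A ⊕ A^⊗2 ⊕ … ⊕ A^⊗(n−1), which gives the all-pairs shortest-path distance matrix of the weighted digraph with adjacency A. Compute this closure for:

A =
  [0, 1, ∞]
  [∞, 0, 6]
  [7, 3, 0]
Closure =
  [0, 1, 7]
  [13, 0, 6]
  [7, 3, 0]

This is the Floyd-Warshall all-pairs shortest-path computation. For each intermediate vertex k = 0, 1, …, 2, update dist[i][j] ← min(dist[i][j], dist[i][k] + dist[k][j]). The final matrix gives, for each (i, j), the minimum total weight of any directed path from i to j (possibly empty when i = j).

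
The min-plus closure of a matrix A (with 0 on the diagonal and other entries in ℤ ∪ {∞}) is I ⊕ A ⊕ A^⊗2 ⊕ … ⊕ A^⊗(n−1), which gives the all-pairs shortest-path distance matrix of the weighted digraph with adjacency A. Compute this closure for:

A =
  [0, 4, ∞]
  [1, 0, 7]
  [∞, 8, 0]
Closure =
  [0, 4, 11]
  [1, 0, 7]
  [9, 8, 0]

This is the Floyd-Warshall all-pairs shortest-path computation. For each intermediate vertex k = 0, 1, …, 2, update dist[i][j] ← min(dist[i][j], dist[i][k] + dist[k][j]). The final matrix gives, for each (i, j), the minimum total weight of any directed path from i to j (possibly empty when i = j).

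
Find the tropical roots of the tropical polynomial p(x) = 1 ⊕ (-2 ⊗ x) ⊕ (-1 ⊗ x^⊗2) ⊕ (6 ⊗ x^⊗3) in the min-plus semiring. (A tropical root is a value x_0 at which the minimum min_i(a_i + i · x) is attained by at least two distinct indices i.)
Roots: {-7, -1, 3}

Each tropical root is a break point of the lower envelope of the lines y = a_i + i · x (there are 4 lines, with slopes 0, 1, ..., 3). Only the lines that attain the minimum somewhere contribute to roots; other lines are dominated. Here the surviving (envelope) indices are i = 3, i = 2, i = 1, i = 0.
Intersections between consecutive envelope lines give the roots: for adjacent envelope indices i < j the intersection is x = (a_i − a_j) / (j − i). Reading off the sorted break points: {-7, -1, 3}.
Verification: at each break x_0, at least two indices attain the minimum of min_i(a_i + i · x_0).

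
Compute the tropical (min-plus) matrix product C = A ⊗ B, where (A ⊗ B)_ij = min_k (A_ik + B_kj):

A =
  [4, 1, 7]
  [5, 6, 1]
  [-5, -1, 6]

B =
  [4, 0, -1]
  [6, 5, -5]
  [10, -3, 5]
A ⊗ B =
  [7, 4, -4]
  [9, -2, 1]
  [-1, -5, -6]

Apply the min-plus product entry-by-entry:
  C[0][0] = min over k of (A[0][0] + B[0][0] = 4 + 4 = 8, A[0][1] + B[1][0] = 1 + 6 = 7, A[0][2] + B[2][0] = 7 + 10 = 17) = 7 (attained at k = 1)
  C[0][1] = min over k of (A[0][0] + B[0][1] = 4 + 0 = 4, A[0][1] + B[1][1] = 1 + 5 = 6, A[0][2] + B[2][1] = 7 + -3 = 4) = 4 (attained at k = 0)
  C[0][2] = min over k of (A[0][0] + B[0][2] = 4 + -1 = 3, A[0][1] + B[1][2] = 1 + -5 = -4, A[0][2] + B[2][2] = 7 + 5 = 12) = -4 (attained at k = 1)
  C[1][0] = min over k of (A[1][0] + B[0][0] = 5 + 4 = 9, A[1][1] + B[1][0] = 6 + 6 = 12, A[1][2] + B[2][0] = 1 + 10 = 11) = 9 (attained at k = 0)
  C[1][1] = min over k of (A[1][0] + B[0][1] = 5 + 0 = 5, A[1][1] + B[1][1] = 6 + 5 = 11, A[1][2] + B[2][1] = 1 + -3 = -2) = -2 (attained at k = 2)
  C[1][2] = min over k of (A[1][0] + B[0][2] = 5 + -1 = 4, A[1][1] + B[1][2] = 6 + -5 = 1, A[1][2] + B[2][2] = 1 + 5 = 6) = 1 (attained at k = 1)
  C[2][0] = min over k of (A[2][0] + B[0][0] = -5 + 4 = -1, A[2][1] + B[1][0] = -1 + 6 = 5, A[2][2] + B[2][0] = 6 + 10 = 16) = -1 (attained at k = 0)
  C[2][1] = min over k of (A[2][0] + B[0][1] = -5 + 0 = -5, A[2][1] + B[1][1] = -1 + 5 = 4, A[2][2] + B[2][1] = 6 + -3 = 3) = -5 (attained at k = 0)
  C[2][2] = min over k of (A[2][0] + B[0][2] = -5 + -1 = -6, A[2][1] + B[1][2] = -1 + -5 = -6, A[2][2] + B[2][2] = 6 + 5 = 11) = -6 (attained at k = 0)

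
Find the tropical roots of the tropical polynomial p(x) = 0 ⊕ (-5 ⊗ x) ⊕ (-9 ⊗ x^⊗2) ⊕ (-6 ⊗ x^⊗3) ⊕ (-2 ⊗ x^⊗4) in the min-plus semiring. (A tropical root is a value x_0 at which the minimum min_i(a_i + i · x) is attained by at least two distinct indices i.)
Roots: {-4, -3, 4, 5}

Each tropical root is a break point of the lower envelope of the lines y = a_i + i · x (there are 5 lines, with slopes 0, 1, ..., 4). Only the lines that attain the minimum somewhere contribute to roots; other lines are dominated. Here the surviving (envelope) indices are i = 4, i = 3, i = 2, i = 1, i = 0.
Intersections between consecutive envelope lines give the roots: for adjacent envelope indices i < j the intersection is x = (a_i − a_j) / (j − i). Reading off the sorted break points: {-4, -3, 4, 5}.
Verification: at each break x_0, at least two indices attain the minimum of min_i(a_i + i · x_0).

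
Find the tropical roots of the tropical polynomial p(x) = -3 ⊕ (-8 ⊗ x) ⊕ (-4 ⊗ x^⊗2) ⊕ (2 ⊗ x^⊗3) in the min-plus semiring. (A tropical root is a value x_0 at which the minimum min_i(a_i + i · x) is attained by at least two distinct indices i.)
Roots: {-6, -4, 5}

Each tropical root is a break point of the lower envelope of the lines y = a_i + i · x (there are 4 lines, with slopes 0, 1, ..., 3). Only the lines that attain the minimum somewhere contribute to roots; other lines are dominated. Here the surviving (envelope) indices are i = 3, i = 2, i = 1, i = 0.
Intersections between consecutive envelope lines give the roots: for adjacent envelope indices i < j the intersection is x = (a_i − a_j) / (j − i). Reading off the sorted break points: {-6, -4, 5}.
Verification: at each break x_0, at least two indices attain the minimum of min_i(a_i + i · x_0).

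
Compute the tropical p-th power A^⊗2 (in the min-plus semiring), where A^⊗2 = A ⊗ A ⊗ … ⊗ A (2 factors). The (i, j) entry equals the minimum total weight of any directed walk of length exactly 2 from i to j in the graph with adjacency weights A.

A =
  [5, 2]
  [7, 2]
A^⊗2 =
  [9, 4]
  [9, 4]

Each entry (A^⊗2)_ij equals the minimum over all length-2 walks i = v_0 → v_1 → … → v_2 = j of Σ_t A[v_t][v_{t+1}]. For example, for (i, j) = (0, 1) we minimise over 2 possible intermediate vertex sequences; the minimum is 4, attained along the walk 0 → 1 → 1.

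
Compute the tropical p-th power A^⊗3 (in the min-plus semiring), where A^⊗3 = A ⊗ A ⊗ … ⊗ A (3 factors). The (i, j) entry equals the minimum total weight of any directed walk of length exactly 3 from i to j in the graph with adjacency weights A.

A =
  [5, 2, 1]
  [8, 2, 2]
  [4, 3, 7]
A^⊗3 =
  [8, 6, 6]
  [8, 6, 6]
  [9, 7, 7]

Each entry (A^⊗3)_ij equals the minimum over all length-3 walks i = v_0 → v_1 → … → v_3 = j of Σ_t A[v_t][v_{t+1}]. For example, for (i, j) = (0, 2) we minimise over 9 possible intermediate vertex sequences; the minimum is 6, attained along the walk 0 → 1 → 1 → 2.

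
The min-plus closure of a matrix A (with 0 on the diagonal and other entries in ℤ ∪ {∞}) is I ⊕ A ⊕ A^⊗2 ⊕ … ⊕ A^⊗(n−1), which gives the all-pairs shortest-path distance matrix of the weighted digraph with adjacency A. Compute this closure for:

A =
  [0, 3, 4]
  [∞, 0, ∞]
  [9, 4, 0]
Closure =
  [0, 3, 4]
  [∞, 0, ∞]
  [9, 4, 0]

This is the Floyd-Warshall all-pairs shortest-path computation. For each intermediate vertex k = 0, 1, …, 2, update dist[i][j] ← min(dist[i][j], dist[i][k] + dist[k][j]). The final matrix gives, for each (i, j), the minimum total weight of any directed path from i to j (possibly empty when i = j).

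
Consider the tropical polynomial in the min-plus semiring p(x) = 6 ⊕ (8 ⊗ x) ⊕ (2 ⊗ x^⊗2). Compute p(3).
p(3) = 6

A tropical monomial a ⊗ x^⊗i evaluates to a + i · x. Evaluating each term at x = 3:
  Term 0 contributes 6 + 0 · 3 = 6
  Term 1 contributes 8 + 1 · 3 = 11
  Term 2 contributes 2 + 2 · 3 = 8
p(3) = ⊕ of these = min[6, 11, 8] = 6.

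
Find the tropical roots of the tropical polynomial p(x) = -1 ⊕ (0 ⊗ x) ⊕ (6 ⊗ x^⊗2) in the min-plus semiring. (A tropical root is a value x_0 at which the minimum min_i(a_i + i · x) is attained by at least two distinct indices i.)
Roots: {-6, -1}

Each tropical root is a break point of the lower envelope of the lines y = a_i + i · x (there are 3 lines, with slopes 0, 1, ..., 2). Only the lines that attain the minimum somewhere contribute to roots; other lines are dominated. Here the surviving (envelope) indices are i = 2, i = 1, i = 0.
Intersections between consecutive envelope lines give the roots: for adjacent envelope indices i < j the intersection is x = (a_i − a_j) / (j − i). Reading off the sorted break points: {-6, -1}.
Verification: at each break x_0, at least two indices attain the minimum of min_i(a_i + i · x_0).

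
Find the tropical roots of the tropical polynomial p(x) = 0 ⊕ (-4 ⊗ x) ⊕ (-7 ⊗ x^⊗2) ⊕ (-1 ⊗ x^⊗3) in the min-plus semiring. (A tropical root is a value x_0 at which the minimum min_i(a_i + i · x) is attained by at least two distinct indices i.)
Roots: {-6, 3, 4}

Each tropical root is a break point of the lower envelope of the lines y = a_i + i · x (there are 4 lines, with slopes 0, 1, ..., 3). Only the lines that attain the minimum somewhere contribute to roots; other lines are dominated. Here the surviving (envelope) indices are i = 3, i = 2, i = 1, i = 0.
Intersections between consecutive envelope lines give the roots: for adjacent envelope indices i < j the intersection is x = (a_i − a_j) / (j − i). Reading off the sorted break points: {-6, 3, 4}.
Verification: at each break x_0, at least two indices attain the minimum of min_i(a_i + i · x_0).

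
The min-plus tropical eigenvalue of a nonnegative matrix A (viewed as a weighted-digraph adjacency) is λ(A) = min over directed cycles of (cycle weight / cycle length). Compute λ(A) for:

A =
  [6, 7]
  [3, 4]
λ(A) = 4

Enumerate directed cycles and compute their means (weight / length). Sample:
  cycle 0 → 0: weight = 6, length = 1, mean = 6/1 ≈ 6.000
  cycle 1 → 1: weight = 4, length = 1, mean = 4/1 ≈ 4.000
  cycle 0 → 1 → 0: weight = 10, length = 2, mean = 10/2 ≈ 5.000
  cycle 1 → 0 → 1: weight = 10, length = 2, mean = 10/2 ≈ 5.000
Minimum mean = 4.000, attained e.g. along the cycle 1 → 1 with weight 4 and length 1. So λ(A) = 4/1 = 4.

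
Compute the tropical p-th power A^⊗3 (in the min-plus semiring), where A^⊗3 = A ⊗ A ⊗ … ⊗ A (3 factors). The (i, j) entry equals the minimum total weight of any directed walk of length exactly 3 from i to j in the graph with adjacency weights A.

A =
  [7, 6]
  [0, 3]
A^⊗3 =
  [9, 12]
  [6, 9]

Each entry (A^⊗3)_ij equals the minimum over all length-3 walks i = v_0 → v_1 → … → v_3 = j of Σ_t A[v_t][v_{t+1}]. For example, for (i, j) = (0, 1) we minimise over 4 possible intermediate vertex sequences; the minimum is 12, attained along the walk 0 → 1 → 0 → 1.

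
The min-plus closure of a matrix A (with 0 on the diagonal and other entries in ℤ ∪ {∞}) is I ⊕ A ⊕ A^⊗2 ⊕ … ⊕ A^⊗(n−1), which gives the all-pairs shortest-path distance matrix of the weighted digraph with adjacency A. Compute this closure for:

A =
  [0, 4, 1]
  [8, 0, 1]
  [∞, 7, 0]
Closure =
  [0, 4, 1]
  [8, 0, 1]
  [15, 7, 0]

This is the Floyd-Warshall all-pairs shortest-path computation. For each intermediate vertex k = 0, 1, …, 2, update dist[i][j] ← min(dist[i][j], dist[i][k] + dist[k][j]). The final matrix gives, for each (i, j), the minimum total weight of any directed path from i to j (possibly empty when i = j).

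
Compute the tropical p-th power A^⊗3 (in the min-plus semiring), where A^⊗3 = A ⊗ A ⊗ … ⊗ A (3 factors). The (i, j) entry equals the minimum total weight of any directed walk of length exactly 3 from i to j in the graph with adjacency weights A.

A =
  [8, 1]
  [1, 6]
A^⊗3 =
  [8, 3]
  [3, 8]

Each entry (A^⊗3)_ij equals the minimum over all length-3 walks i = v_0 → v_1 → … → v_3 = j of Σ_t A[v_t][v_{t+1}]. For example, for (i, j) = (0, 1) we minimise over 4 possible intermediate vertex sequences; the minimum is 3, attained along the walk 0 → 1 → 0 → 1.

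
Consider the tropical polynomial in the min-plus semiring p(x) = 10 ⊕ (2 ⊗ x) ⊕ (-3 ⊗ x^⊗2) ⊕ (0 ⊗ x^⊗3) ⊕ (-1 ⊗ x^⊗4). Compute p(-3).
p(-3) = -13

A tropical monomial a ⊗ x^⊗i evaluates to a + i · x. Evaluating each term at x = -3:
  Term 0 contributes 10 + 0 · -3 = 10
  Term 1 contributes 2 + 1 · -3 = -1
  Term 2 contributes -3 + 2 · -3 = -9
  Term 3 contributes 0 + 3 · -3 = -9
  Term 4 contributes -1 + 4 · -3 = -13
p(-3) = ⊕ of these = min[10, -1, -9, -9, -13] = -13.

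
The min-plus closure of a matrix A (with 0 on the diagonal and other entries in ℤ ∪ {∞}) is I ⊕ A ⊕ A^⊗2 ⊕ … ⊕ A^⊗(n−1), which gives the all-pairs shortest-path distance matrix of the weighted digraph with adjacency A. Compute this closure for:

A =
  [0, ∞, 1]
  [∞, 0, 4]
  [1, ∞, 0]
Closure =
  [0, ∞, 1]
  [5, 0, 4]
  [1, ∞, 0]

This is the Floyd-Warshall all-pairs shortest-path computation. For each intermediate vertex k = 0, 1, …, 2, update dist[i][j] ← min(dist[i][j], dist[i][k] + dist[k][j]). The final matrix gives, for each (i, j), the minimum total weight of any directed path from i to j (possibly empty when i = j).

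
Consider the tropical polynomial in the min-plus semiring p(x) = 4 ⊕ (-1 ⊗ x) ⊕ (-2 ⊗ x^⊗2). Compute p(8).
p(8) = 4

A tropical monomial a ⊗ x^⊗i evaluates to a + i · x. Evaluating each term at x = 8:
  Term 0 contributes 4 + 0 · 8 = 4
  Term 1 contributes -1 + 1 · 8 = 7
  Term 2 contributes -2 + 2 · 8 = 14
p(8) = ⊕ of these = min[4, 7, 14] = 4.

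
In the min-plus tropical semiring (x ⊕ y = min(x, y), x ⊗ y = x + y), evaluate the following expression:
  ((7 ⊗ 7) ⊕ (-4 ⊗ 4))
((7 ⊗ 7) ⊕ (-4 ⊗ 4)) = 0

Expand innermost to outermost. Recall ⊕ takes the minimum of its arguments and ⊗ takes their sum. Working out the expression ((7 ⊗ 7) ⊕ (-4 ⊗ 4)) gives 0.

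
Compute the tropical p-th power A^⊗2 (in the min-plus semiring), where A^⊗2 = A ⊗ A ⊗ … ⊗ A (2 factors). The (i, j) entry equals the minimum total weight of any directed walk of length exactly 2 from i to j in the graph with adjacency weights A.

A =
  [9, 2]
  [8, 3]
A^⊗2 =
  [10, 5]
  [11, 6]

Each entry (A^⊗2)_ij equals the minimum over all length-2 walks i = v_0 → v_1 → … → v_2 = j of Σ_t A[v_t][v_{t+1}]. For example, for (i, j) = (0, 1) we minimise over 2 possible intermediate vertex sequences; the minimum is 5, attained along the walk 0 → 1 → 1.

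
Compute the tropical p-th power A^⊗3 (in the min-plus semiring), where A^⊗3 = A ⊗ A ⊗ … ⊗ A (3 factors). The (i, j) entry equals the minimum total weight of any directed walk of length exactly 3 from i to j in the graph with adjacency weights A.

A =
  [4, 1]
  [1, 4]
A^⊗3 =
  [6, 3]
  [3, 6]

Each entry (A^⊗3)_ij equals the minimum over all length-3 walks i = v_0 → v_1 → … → v_3 = j of Σ_t A[v_t][v_{t+1}]. For example, for (i, j) = (0, 1) we minimise over 4 possible intermediate vertex sequences; the minimum is 3, attained along the walk 0 → 1 → 0 → 1.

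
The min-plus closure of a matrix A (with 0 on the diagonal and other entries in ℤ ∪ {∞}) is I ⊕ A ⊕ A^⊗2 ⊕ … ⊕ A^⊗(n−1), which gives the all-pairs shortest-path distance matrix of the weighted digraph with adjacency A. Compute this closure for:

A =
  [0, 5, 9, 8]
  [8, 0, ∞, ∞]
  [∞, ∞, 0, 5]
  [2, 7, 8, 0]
Closure =
  [0, 5, 9, 8]
  [8, 0, 17, 16]
  [7, 12, 0, 5]
  [2, 7, 8, 0]

This is the Floyd-Warshall all-pairs shortest-path computation. For each intermediate vertex k = 0, 1, …, 3, update dist[i][j] ← min(dist[i][j], dist[i][k] + dist[k][j]). The final matrix gives, for each (i, j), the minimum total weight of any directed path from i to j (possibly empty when i = j).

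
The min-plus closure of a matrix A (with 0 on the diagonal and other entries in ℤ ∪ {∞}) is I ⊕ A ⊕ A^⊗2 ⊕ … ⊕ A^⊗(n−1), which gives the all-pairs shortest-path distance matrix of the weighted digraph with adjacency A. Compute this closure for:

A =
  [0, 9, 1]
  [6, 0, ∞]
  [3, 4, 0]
Closure =
  [0, 5, 1]
  [6, 0, 7]
  [3, 4, 0]

This is the Floyd-Warshall all-pairs shortest-path computation. For each intermediate vertex k = 0, 1, …, 2, update dist[i][j] ← min(dist[i][j], dist[i][k] + dist[k][j]). The final matrix gives, for each (i, j), the minimum total weight of any directed path from i to j (possibly empty when i = j).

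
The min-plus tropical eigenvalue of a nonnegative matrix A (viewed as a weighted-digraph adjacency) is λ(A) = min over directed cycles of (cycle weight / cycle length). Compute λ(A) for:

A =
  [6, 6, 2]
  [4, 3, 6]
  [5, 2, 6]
λ(A) = 8/3

Enumerate directed cycles and compute their means (weight / length). Sample:
  cycle 0 → 0: weight = 6, length = 1, mean = 6/1 ≈ 6.000
  cycle 1 → 1: weight = 3, length = 1, mean = 3/1 ≈ 3.000
  cycle 2 → 2: weight = 6, length = 1, mean = 6/1 ≈ 6.000
  cycle 0 → 1 → 0: weight = 10, length = 2, mean = 10/2 ≈ 5.000
  cycle 0 → 2 → 0: weight = 7, length = 2, mean = 7/2 ≈ 3.500
  cycle 1 → 0 → 1: weight = 10, length = 2, mean = 10/2 ≈ 5.000
Minimum mean = 2.667, attained e.g. along the cycle 0 → 2 → 1 → 0 with weight 8 and length 3. So λ(A) = 8/3 = 8/3.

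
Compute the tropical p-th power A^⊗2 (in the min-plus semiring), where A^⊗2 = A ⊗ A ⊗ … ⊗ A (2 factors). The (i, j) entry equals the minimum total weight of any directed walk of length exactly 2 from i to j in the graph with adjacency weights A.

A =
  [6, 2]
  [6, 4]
A^⊗2 =
  [8, 6]
  [10, 8]

Each entry (A^⊗2)_ij equals the minimum over all length-2 walks i = v_0 → v_1 → … → v_2 = j of Σ_t A[v_t][v_{t+1}]. For example, for (i, j) = (0, 1) we minimise over 2 possible intermediate vertex sequences; the minimum is 6, attained along the walk 0 → 1 → 1.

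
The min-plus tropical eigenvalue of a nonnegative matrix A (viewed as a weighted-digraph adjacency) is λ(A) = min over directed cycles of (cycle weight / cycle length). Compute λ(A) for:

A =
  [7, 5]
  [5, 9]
λ(A) = 5

Enumerate directed cycles and compute their means (weight / length). Sample:
  cycle 0 → 0: weight = 7, length = 1, mean = 7/1 ≈ 7.000
  cycle 1 → 1: weight = 9, length = 1, mean = 9/1 ≈ 9.000
  cycle 0 → 1 → 0: weight = 10, length = 2, mean = 10/2 ≈ 5.000
  cycle 1 → 0 → 1: weight = 10, length = 2, mean = 10/2 ≈ 5.000
Minimum mean = 5.000, attained e.g. along the cycle 0 → 1 → 0 with weight 10 and length 2. So λ(A) = 10/2 = 5.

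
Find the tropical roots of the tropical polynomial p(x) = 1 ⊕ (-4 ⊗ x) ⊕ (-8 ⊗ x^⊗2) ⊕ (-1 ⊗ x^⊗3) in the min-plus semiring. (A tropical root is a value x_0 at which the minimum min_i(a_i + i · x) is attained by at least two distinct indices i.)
Roots: {-7, 4, 5}

Each tropical root is a break point of the lower envelope of the lines y = a_i + i · x (there are 4 lines, with slopes 0, 1, ..., 3). Only the lines that attain the minimum somewhere contribute to roots; other lines are dominated. Here the surviving (envelope) indices are i = 3, i = 2, i = 1, i = 0.
Intersections between consecutive envelope lines give the roots: for adjacent envelope indices i < j the intersection is x = (a_i − a_j) / (j − i). Reading off the sorted break points: {-7, 4, 5}.
Verification: at each break x_0, at least two indices attain the minimum of min_i(a_i + i · x_0).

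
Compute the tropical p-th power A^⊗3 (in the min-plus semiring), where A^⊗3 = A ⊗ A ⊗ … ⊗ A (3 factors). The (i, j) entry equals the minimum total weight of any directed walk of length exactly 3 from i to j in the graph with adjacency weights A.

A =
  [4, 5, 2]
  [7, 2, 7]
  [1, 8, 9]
A^⊗3 =
  [7, 8, 5]
  [10, 6, 10]
  [4, 8, 7]

Each entry (A^⊗3)_ij equals the minimum over all length-3 walks i = v_0 → v_1 → … → v_3 = j of Σ_t A[v_t][v_{t+1}]. For example, for (i, j) = (0, 2) we minimise over 9 possible intermediate vertex sequences; the minimum is 5, attained along the walk 0 → 2 → 0 → 2.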